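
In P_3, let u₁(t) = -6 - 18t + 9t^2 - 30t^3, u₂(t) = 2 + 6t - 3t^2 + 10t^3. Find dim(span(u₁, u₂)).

Use coordinates relative to {1, t, …, t^3}.
Apply Gaussian elimination to the matrix whose rows are u₁, u₂.
Reduction leaves 1 leading entry, giving rank 1.

dim = 1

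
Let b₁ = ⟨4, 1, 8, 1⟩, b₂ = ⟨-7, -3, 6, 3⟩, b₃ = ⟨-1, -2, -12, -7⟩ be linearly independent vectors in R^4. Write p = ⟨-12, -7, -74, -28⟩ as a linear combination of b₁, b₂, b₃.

Set up the augmented matrix [b₁ | b₂ | b₃ | p] and row-reduce.
The system has the unique solution (α₁, α₂, α₃) = (-4, -1, 3).

p = -4b₁ - b₂ + 3b₃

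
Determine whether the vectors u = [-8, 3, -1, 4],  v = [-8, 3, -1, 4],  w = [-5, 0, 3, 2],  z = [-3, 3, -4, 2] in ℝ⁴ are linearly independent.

Form the 4×4 matrix with these as columns; its determinant is 0.
A zero determinant means the columns are linearly dependent.
Indeed u - v = 0.

linearly dependent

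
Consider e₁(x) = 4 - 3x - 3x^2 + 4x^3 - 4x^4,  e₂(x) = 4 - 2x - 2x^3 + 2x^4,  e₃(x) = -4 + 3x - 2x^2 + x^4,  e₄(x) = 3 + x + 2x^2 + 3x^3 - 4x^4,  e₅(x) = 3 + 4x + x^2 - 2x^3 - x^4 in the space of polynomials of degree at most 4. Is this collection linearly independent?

linearly independent

Take coordinates with respect to the standard basis {1, x, …, x^4}.
Form the 5×5 matrix with these as columns; its determinant is 998.
A nonzero determinant means the columns are linearly independent.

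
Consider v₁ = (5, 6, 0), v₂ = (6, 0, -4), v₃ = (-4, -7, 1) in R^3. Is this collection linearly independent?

linearly independent

Place the vectors as rows of a 3×3 matrix and reduce to echelon form.
The reduction yields 3 nonzero rows, so the rank is 3.
Since rank = 3 (the number of vectors), the set is linearly independent.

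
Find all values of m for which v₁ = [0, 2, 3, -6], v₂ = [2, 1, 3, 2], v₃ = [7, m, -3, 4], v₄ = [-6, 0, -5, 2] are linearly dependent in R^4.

m = -49/8

The vectors are dependent exactly when the determinant of the matrix with rows v₁, v₂, v₃, v₄ vanishes.
Cofactor expansion gives det = 96*m + 588.
This vanishes exactly when m = -49/8.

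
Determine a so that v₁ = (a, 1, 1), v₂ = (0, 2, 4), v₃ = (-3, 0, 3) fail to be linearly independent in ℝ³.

Place the vectors as rows of a 3×3 matrix; dependence ⇔ determinant zero.
Expanding, det = 6*a - 6.
This vanishes exactly when a = 1.

a = 1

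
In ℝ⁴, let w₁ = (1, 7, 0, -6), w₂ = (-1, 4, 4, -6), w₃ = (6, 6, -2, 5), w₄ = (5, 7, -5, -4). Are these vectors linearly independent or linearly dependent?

Row-reduce the matrix whose columns are w₁, w₂, w₃, w₄.
The reduction yields 4 nonzero rows, so the rank is 4.
Since rank = 4 (the number of vectors), the set is linearly independent.

linearly independent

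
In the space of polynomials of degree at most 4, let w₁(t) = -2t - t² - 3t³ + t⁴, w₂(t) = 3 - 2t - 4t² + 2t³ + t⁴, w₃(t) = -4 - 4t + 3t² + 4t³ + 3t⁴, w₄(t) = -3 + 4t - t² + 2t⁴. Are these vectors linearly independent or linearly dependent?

linearly independent

Take coordinates with respect to the standard basis {1, t, …, t⁴}.
Row-reduce the matrix whose columns are w₁, w₂, w₃, w₄.
The reduction yields 4 nonzero rows, so the rank is 4.
Since rank = 4 (the number of vectors), the set is linearly independent.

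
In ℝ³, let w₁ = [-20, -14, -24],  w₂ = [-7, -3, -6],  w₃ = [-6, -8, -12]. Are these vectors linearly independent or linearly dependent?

Row-reduce the matrix whose columns are w₁, w₂, w₃.
The reduction yields 2 nonzero rows, so the rank is 2.
Since rank 2 < 3, the set is linearly dependent.

linearly dependent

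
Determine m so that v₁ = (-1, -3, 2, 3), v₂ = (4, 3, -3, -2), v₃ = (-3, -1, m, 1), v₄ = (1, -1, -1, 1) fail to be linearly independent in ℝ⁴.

m = 4

The set is linearly dependent precisely when det[v₁; v₂; v₃; v₄] = 0.
The determinant works out to 16 - 4*m.
Solving 16 - 4*m = 0 yields m = 4.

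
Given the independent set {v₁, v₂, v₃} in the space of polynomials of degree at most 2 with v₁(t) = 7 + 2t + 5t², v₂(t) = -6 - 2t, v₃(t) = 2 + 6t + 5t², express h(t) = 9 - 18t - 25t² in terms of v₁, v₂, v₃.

h = -v₁ - 4v₂ - 4v₃

Work in coordinates with respect to the standard basis {1, t, t²}.
Solve the system with v₁, v₂, v₃ as columns and h as the right-hand side.
Row-reducing the augmented matrix gives the unique coefficients (c₁, c₂, c₃) = (-1, -4, -4).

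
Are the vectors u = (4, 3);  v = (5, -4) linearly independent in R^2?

linearly independent

Form the 2×2 matrix with these as columns; its determinant is -31.
A nonzero determinant means the columns are linearly independent.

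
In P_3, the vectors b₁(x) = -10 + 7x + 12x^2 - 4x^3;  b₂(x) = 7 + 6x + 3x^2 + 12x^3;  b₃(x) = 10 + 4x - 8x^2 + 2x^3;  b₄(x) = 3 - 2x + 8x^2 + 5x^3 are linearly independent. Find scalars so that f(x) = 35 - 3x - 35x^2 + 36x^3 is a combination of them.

f = -3b₁ + 3b₂ - b₃ - 2b₄

Identify each element with its coordinate vector in ℝ⁴ via {1, x, …, x^3}.
Since b₁, b₂, b₃, b₄ are independent, the coefficients expressing f are uniquely determined by a linear system.
Back-substitution yields (α₁, …, α₄) = (-3, 3, -1, -2).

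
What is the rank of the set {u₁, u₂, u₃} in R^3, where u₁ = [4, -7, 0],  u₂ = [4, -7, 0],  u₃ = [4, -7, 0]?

rank 1

Form the matrix with u₁, u₂, u₃ as columns and reduce.
Exactly 1 pivot survives; hence the rank is 1.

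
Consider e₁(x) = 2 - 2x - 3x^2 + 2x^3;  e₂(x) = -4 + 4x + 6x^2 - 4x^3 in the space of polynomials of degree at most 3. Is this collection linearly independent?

linearly dependent

Take coordinates with respect to the standard basis {1, x, …, x^3}.
Place the vectors as rows of a 2×4 matrix and reduce to echelon form.
The reduction yields 1 nonzero row, so the rank is 1.
Since rank 1 < 2, the set is linearly dependent.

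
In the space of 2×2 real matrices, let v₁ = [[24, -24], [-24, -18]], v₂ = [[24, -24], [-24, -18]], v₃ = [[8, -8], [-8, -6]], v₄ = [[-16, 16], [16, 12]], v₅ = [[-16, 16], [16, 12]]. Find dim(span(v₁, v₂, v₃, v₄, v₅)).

1

Represent each element by its coordinate vector in ℝ⁴.
Form the matrix with v₁, v₂, v₃, v₄, v₅ as columns and reduce.
The echelon form has 1 nonzero row, so the rank is 1.
(With 5 elements in a 4-dimensional space the rank is at most 4.)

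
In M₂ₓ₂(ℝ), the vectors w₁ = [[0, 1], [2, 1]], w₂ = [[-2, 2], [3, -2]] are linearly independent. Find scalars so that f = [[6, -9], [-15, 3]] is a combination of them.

Identify each element with its coordinate vector in ℝ⁴ via {E₁₁, E₁₂, E₂₁, E₂₂}.
Write f = α₁w₁ + α₂w₂ and equate components.
The system has the unique solution (α₁, α₂) = (-3, -3).

f = -3w₁ - 3w₂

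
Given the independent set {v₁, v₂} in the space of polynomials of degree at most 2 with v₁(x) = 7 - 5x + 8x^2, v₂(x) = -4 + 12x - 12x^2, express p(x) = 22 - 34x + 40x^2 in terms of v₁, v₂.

Identify each element with its coordinate vector in ℝ³ via {1, x, x^2}.
Set up the augmented matrix [v₁ | v₂ | p] and row-reduce.
Row-reducing the augmented matrix gives the unique coefficients (α₁, α₂) = (2, -2).

p = 2v₁ - 2v₂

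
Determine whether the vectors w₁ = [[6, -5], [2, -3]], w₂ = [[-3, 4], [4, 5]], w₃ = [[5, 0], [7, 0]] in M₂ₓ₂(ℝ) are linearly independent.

Write each element as a coordinate vector in ℝ⁴ using {E₁₁, E₁₂, E₂₁, E₂₂}.
Place the vectors as rows of a 3×4 matrix and reduce to echelon form.
The reduction yields 3 nonzero rows, so the rank is 3.
Since rank = 3 (the number of vectors), the set is linearly independent.

linearly independent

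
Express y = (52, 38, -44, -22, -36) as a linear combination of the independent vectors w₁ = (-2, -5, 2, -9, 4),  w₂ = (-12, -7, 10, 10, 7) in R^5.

y = -2w₁ - 4w₂

Set up the augmented matrix [w₁ | w₂ | y] and row-reduce.
Back-substitution yields (α₁, α₂) = (-2, -4).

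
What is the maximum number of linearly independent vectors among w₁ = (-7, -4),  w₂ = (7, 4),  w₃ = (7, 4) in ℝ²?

1

Apply Gaussian elimination to the matrix whose rows are w₁, w₂, w₃.
Exactly 1 pivot survives; hence the rank is 1.
(With 3 elements in a 2-dimensional space the rank is at most 2.)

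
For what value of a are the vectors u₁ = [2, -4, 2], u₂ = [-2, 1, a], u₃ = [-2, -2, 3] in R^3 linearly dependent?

The vectors are dependent exactly when the determinant of the matrix with rows u₁, u₂, u₃ vanishes.
The determinant works out to 12*a - 6.
Solving 12*a - 6 = 0 yields a = 1/2.

a = 1/2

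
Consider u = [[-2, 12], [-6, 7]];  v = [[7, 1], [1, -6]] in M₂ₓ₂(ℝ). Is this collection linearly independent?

linearly independent

Write each element as a coordinate vector in ℝ⁴ using {E₁₁, E₁₂, E₂₁, E₂₂}.
Row-reduce the matrix whose columns are u, v.
The reduction yields 2 nonzero rows, so the rank is 2.
Since rank = 2 (the number of vectors), the set is linearly independent.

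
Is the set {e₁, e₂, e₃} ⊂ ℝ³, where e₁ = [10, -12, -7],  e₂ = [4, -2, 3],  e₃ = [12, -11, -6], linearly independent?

linearly independent

Form the 3×3 matrix with these as columns; its determinant is -130.
A nonzero determinant means the columns are linearly independent.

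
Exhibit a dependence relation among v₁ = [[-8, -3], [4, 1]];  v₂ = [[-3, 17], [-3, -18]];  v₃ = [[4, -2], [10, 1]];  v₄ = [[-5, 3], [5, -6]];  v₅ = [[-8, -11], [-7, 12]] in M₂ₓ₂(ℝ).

2v₁ - v₂ - 2v₃ - v₄ - 2v₅ = 0

Take coordinates with respect to {E₁₁, E₁₂, E₂₁, E₂₂}.
Set up α₁v₁ + … + α₅v₅ = 0 and solve the homogeneous system.
One solution (up to scaling) is (2, -1, -2, -1, -2).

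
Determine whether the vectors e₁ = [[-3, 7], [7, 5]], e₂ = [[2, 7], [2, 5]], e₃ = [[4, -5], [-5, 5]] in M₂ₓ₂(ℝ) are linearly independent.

linearly independent

Take coordinates with respect to the standard basis {E₁₁, E₁₂, E₂₁, E₂₂}.
Row-reduce the matrix whose columns are e₁, e₂, e₃.
The reduction yields 3 nonzero rows, so the rank is 3.
Since rank = 3 (the number of vectors), the set is linearly independent.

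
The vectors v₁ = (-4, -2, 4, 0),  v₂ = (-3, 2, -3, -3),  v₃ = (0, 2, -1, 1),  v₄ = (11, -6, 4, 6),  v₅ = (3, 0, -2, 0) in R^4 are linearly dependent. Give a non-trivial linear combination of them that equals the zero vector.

Set up α₁v₁ + … + α₅v₅ = 0 and solve the homogeneous system.
A generator of the null space is (1, -2, 0, -1, 3).

v₁ - 2v₂ - v₄ + 3v₅ = 0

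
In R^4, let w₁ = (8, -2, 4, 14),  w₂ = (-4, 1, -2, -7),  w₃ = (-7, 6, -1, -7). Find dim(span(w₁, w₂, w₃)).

dim = 2

Put the 4×3 matrix [w₁|w₂|w₃] into echelon form.
There are 2 pivot columns, so rank = 2.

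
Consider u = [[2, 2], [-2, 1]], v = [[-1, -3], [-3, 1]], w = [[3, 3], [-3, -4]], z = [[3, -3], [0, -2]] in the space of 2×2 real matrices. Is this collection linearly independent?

Write each element as a coordinate vector in ℝ⁴ using {E₁₁, E₁₂, E₂₁, E₂₂}.
The matrix [u|v|w|z] has determinant -330.
A nonzero determinant means the columns are linearly independent.

linearly independent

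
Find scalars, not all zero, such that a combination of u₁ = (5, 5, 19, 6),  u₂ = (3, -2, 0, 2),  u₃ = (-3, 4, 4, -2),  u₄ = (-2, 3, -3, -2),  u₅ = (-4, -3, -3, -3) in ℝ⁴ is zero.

Solve the homogeneous system with u₁, u₂, u₃, u₄, u₅ as columns by row-reducing the coefficient matrix.
The free variable yields coefficients (1, 2, -1, 3, 2) (any nonzero multiple also works).

u₁ + 2u₂ - u₃ + 3u₄ + 2u₅ = 0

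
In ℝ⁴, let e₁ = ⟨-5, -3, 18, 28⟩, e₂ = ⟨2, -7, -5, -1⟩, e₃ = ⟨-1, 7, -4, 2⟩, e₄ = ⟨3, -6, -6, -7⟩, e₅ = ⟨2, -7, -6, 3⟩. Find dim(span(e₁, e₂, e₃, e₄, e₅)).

Put the 4×5 matrix [e₁|e₂|e₃|e₄|e₅] into echelon form.
The echelon form has 4 nonzero rows, so the rank is 4.
(With 5 elements in a 4-dimensional space the rank is at most 4.)

dim = 4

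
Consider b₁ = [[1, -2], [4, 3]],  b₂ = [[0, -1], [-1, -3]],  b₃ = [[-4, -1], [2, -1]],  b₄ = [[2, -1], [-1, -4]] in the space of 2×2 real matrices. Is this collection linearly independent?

linearly independent

Write each element as a coordinate vector in ℝ⁴ using {E₁₁, E₁₂, E₂₁, E₂₂}.
Form the 4×4 matrix with these as columns; its determinant is 57.
A nonzero determinant means the columns are linearly independent.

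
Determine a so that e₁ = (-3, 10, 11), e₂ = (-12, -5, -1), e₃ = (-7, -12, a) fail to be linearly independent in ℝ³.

a = -29/3

The set is linearly dependent precisely when det[e₁; e₂; e₃] = 0.
The determinant works out to 135*a + 1305.
This vanishes exactly when a = -29/3.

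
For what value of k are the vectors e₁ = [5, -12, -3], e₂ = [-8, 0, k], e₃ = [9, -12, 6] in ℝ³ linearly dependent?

k = -18

Dependence holds iff the 3×3 matrix [e₁ e₂ e₃] is singular.
Cofactor expansion gives det = -48*k - 864.
This vanishes exactly when k = -18.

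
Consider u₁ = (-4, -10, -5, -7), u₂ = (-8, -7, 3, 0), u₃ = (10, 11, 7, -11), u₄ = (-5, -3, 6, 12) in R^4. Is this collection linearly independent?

linearly independent

Place the vectors as rows of a 4×4 matrix and reduce to echelon form.
The reduction yields 4 nonzero rows, so the rank is 4.
Since rank = 4 (the number of vectors), the set is linearly independent.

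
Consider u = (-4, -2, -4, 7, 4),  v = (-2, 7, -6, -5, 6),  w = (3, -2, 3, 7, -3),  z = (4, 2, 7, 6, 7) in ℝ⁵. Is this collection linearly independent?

linearly independent

Row-reduce the matrix whose columns are u, v, w, z.
The reduction yields 4 nonzero rows, so the rank is 4.
Since rank = 4 (the number of vectors), the set is linearly independent.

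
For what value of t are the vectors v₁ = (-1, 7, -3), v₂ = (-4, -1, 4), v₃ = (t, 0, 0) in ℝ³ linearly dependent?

t = 0

The vectors are dependent exactly when the determinant of the matrix with rows v₁, v₂, v₃ vanishes.
The determinant works out to 25*t.
This vanishes exactly when t = 0.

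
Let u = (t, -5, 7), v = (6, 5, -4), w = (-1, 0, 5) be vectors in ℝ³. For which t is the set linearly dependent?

Dependence holds iff the 3×3 matrix [u v w] is singular.
Expanding, det = 25*t + 165.
This vanishes exactly when t = -33/5.

t = -33/5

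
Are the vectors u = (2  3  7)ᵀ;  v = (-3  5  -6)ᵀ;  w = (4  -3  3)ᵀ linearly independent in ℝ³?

The matrix [u|v|w] has determinant -128.
A nonzero determinant means the columns are linearly independent.

linearly independent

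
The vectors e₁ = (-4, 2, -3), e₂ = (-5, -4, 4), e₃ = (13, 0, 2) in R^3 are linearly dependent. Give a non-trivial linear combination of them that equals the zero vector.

Row-reduce the matrix with e₁, e₂, e₃ as columns; the null space gives the coefficients.
The free variable yields coefficients (2, 1, 1) (any nonzero multiple also works).

2e₁ + e₂ + e₃ = 0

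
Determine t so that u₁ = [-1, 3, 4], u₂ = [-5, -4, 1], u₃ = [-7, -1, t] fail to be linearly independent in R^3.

t = 6

The set is linearly dependent precisely when det[u₁; u₂; u₃] = 0.
The determinant works out to 19*t - 114.
Setting this to zero gives t = 6.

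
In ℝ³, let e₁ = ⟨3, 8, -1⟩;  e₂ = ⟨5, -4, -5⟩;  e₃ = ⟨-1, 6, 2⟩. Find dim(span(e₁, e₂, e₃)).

Put the 3×3 matrix [e₁|e₂|e₃] into echelon form.
There are 2 pivot columns, so rank = 2.

2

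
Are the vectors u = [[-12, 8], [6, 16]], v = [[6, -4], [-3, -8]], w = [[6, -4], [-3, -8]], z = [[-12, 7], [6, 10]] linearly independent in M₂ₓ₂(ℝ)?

linearly dependent

Take coordinates with respect to the standard basis {E₁₁, E₁₂, E₂₁, E₂₂}.
One vector is a scalar multiple of another, so the set is dependent.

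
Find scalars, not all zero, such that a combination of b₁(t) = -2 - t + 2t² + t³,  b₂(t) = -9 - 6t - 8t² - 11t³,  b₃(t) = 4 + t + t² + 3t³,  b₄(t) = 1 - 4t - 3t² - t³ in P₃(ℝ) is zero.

Pass to coordinate vectors relative to the basis {1, t, …, t³}.
Write the vectors as columns of a matrix and find a nonzero vector in its null space.
The free variable yields coefficients (1, 1, 3, -1) (any nonzero multiple also works).

b₁ + b₂ + 3b₃ - b₄ = 0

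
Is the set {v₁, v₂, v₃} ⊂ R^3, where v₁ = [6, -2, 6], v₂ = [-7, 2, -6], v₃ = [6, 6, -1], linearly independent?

Place the vectors as rows of a 3×3 matrix and reduce to echelon form.
The reduction yields 3 nonzero rows, so the rank is 3.
Since rank = 3 (the number of vectors), the set is linearly independent.

linearly independent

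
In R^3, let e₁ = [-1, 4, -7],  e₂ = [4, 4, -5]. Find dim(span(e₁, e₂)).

Apply Gaussian elimination to the matrix whose rows are e₁, e₂.
There are 2 pivot columns, so rank = 2.

2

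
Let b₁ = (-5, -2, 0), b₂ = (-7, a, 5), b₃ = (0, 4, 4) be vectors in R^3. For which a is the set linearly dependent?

Dependence holds iff the 3×3 matrix [b₁ b₂ b₃] is singular.
Expanding, det = 44 - 20*a.
Solving 44 - 20*a = 0 yields a = 11/5.

a = 11/5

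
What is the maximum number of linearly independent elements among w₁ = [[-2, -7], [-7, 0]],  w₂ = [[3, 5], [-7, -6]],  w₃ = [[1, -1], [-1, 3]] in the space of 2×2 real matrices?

3

Represent each element by its coordinate vector in ℝ⁴.
Row-reduce the 3×4 matrix with these as rows.
Exactly 3 pivots survive; hence the rank is 3.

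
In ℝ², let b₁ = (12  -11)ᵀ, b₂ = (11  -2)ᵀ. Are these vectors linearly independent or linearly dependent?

Place the vectors as rows of a 2×2 matrix and reduce to echelon form.
The reduction yields 2 nonzero rows, so the rank is 2.
Since rank = 2 (the number of vectors), the set is linearly independent.

linearly independent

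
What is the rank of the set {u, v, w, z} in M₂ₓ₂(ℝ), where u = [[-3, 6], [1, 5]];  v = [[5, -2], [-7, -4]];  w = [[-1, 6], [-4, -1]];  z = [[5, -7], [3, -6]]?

Represent each element by its coordinate vector in ℝ⁴.
Form the matrix with u, v, w, z as columns and reduce.
The echelon form has 4 nonzero rows, so the rank is 4.

4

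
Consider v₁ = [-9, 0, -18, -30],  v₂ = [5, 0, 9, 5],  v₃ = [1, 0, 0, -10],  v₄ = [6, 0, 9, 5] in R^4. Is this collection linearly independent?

linearly dependent

Row-reduce the matrix whose columns are v₁, v₂, v₃, v₄.
The reduction yields 3 nonzero rows, so the rank is 3.
Since rank 3 < 4, the set is linearly dependent.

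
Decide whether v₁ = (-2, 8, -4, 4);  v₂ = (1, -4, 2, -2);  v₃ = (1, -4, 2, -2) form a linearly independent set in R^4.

One vector is a scalar multiple of another, so the set is dependent.

linearly dependent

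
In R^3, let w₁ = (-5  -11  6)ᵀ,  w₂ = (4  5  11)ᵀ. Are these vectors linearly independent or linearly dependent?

Row-reduce the matrix whose columns are w₁, w₂.
The reduction yields 2 nonzero rows, so the rank is 2.
Since rank = 2 (the number of vectors), the set is linearly independent.

linearly independent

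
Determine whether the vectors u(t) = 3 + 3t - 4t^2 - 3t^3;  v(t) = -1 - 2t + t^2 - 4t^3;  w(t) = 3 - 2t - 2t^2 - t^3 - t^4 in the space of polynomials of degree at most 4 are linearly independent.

Take coordinates with respect to the standard basis {1, t, …, t^4}.
Row-reduce the matrix whose columns are u, v, w.
The reduction yields 3 nonzero rows, so the rank is 3.
Since rank = 3 (the number of vectors), the set is linearly independent.

linearly independent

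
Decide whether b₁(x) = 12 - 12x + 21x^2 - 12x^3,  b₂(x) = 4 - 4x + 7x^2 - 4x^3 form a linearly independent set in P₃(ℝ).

linearly dependent

Write each element as a coordinate vector in ℝ⁴ using {1, x, …, x^3}.
Row-reduce the matrix whose columns are b₁, b₂.
The reduction yields 1 nonzero row, so the rank is 1.
Since rank 1 < 2, the set is linearly dependent.
Indeed b₁ - 3b₂ = 0.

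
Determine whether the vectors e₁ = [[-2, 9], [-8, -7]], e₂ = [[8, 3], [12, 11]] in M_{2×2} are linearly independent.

linearly independent

Take coordinates with respect to the standard basis {E₁₁, E₁₂, E₂₁, E₂₂}.
Row-reduce the matrix whose columns are e₁, e₂.
The reduction yields 2 nonzero rows, so the rank is 2.
Since rank = 2 (the number of vectors), the set is linearly independent.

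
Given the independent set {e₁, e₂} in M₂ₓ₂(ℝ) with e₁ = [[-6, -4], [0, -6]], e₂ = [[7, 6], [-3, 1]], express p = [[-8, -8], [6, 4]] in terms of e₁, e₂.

p = -e₁ - 2e₂

Take coordinate vectors relative to {E₁₁, E₁₂, E₂₁, E₂₂}.
Solve the system with e₁, e₂ as columns and p as the right-hand side.
Back-substitution yields (c₁, c₂) = (-1, -2).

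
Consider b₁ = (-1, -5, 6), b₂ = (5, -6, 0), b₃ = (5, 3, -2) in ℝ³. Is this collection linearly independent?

linearly independent

The matrix [b₁|b₂|b₃] has determinant 208.
A nonzero determinant means the columns are linearly independent.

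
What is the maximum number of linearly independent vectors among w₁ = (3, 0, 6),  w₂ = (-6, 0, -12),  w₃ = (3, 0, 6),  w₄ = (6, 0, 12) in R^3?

Put the 3×4 matrix [w₁|w₂|w₃|w₄] into echelon form.
Exactly 1 pivot survives; hence the rank is 1.
(With 4 elements in a 3-dimensional space the rank is at most 3.)

1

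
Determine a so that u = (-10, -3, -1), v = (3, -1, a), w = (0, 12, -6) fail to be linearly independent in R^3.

The set is linearly dependent precisely when det[u; v; w] = 0.
Cofactor expansion gives det = 120*a - 150.
This vanishes exactly when a = 5/4.

a = 5/4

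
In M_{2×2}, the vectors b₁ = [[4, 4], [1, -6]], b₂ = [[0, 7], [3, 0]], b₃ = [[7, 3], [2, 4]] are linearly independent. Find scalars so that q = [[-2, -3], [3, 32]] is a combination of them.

q = -4b₁ + b₂ + 2b₃

Identify each element with its coordinate vector in ℝ⁴ via {E₁₁, E₁₂, E₂₁, E₂₂}.
Solve the system with b₁, b₂, b₃ as columns and q as the right-hand side.
The system has the unique solution (a₁, a₂, a₃) = (-4, 1, 2).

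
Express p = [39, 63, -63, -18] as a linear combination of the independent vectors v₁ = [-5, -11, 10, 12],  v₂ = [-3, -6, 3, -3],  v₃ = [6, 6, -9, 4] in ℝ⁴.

Write p = c₁v₁ + … + c₃v₃ and equate components.
Row-reducing the augmented matrix gives the unique coefficients (c₁, c₂, c₃) = (-3, -2, 3).

p = -3v₁ - 2v₂ + 3v₃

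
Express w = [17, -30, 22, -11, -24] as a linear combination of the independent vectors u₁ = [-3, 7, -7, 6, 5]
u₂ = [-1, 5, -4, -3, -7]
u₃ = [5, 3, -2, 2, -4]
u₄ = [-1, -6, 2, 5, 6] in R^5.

w = -4u₁ + 2u₂ + 2u₃ + 3u₄

Since u₁, u₂, u₃, u₄ are independent, the coefficients expressing w are uniquely determined by a linear system.
Row-reducing the augmented matrix gives the unique coefficients (α₁, …, α₄) = (-4, 2, 2, 3).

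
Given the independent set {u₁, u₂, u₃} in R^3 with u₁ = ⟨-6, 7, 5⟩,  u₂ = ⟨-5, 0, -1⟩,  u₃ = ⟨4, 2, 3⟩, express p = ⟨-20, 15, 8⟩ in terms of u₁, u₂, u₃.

Write p = α₁u₁ + … + α₃u₃ and equate components.
The system has the unique solution (α₁, α₂, α₃) = (3, -2, -3).

p = 3u₁ - 2u₂ - 3u₃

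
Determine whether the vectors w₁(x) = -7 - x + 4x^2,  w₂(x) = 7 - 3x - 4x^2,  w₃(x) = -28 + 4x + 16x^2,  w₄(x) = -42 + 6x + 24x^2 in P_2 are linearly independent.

Take coordinates with respect to the standard basis {1, x, x^2}.
There are 4 vectors in a 3-dimensional space, so they cannot be linearly independent.

linearly dependent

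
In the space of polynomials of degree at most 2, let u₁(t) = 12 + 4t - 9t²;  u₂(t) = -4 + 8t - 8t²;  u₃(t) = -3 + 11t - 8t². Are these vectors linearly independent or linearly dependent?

Take coordinates with respect to the standard basis {1, t, t²}.
Place the vectors as rows of a 3×3 matrix and reduce to echelon form.
The reduction yields 3 nonzero rows, so the rank is 3.
Since rank = 3 (the number of vectors), the set is linearly independent.

linearly independent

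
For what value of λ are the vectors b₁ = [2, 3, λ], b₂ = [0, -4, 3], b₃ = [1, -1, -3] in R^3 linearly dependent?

λ = -39/4

Dependence holds iff the 3×3 matrix [b₁ b₂ b₃] is singular.
Expanding, det = 4*λ + 39.
This vanishes exactly when λ = -39/4.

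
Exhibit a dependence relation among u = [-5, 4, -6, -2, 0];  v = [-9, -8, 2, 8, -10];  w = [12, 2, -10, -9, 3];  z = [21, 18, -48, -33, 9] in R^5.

Write the vectors as columns of a matrix and find a nonzero vector in its null space.
One solution (up to scaling) is (3, 0, 3, -1).

3u + 3w - z = 0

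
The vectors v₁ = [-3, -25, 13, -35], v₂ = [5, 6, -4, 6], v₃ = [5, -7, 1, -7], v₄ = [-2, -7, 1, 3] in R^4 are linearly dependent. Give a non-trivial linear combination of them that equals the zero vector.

Row-reduce the matrix with v₁, v₂, v₃, v₄ as columns; the null space gives the coefficients.
A generator of the null space is (1, 3, -2, 1).

v₁ + 3v₂ - 2v₃ + v₄ = 0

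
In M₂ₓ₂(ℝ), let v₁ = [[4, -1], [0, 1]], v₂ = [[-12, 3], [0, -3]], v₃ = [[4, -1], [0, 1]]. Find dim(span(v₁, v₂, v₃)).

Represent each element by its coordinate vector in ℝ⁴.
Put the 4×3 matrix [v₁|v₂|v₃] into echelon form.
Exactly 1 pivot survives; hence the rank is 1.

dim = 1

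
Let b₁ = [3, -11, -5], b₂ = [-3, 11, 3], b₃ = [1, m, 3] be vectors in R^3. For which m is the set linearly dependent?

m = -11/3

The set is linearly dependent precisely when det[b₁; b₂; b₃] = 0.
The determinant works out to 6*m + 22.
Setting this to zero gives m = -11/3.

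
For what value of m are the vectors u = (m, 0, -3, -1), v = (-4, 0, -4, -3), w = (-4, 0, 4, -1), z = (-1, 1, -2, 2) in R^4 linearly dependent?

m = -1/2

Place the vectors as rows of a 4×4 matrix; dependence ⇔ determinant zero.
The determinant works out to 16*m + 8.
This vanishes exactly when m = -1/2.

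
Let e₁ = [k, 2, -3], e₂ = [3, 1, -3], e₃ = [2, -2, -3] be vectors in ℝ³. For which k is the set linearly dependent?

k = 10/3

The set is linearly dependent precisely when det[e₁; e₂; e₃] = 0.
Cofactor expansion gives det = 30 - 9*k.
This vanishes exactly when k = 10/3.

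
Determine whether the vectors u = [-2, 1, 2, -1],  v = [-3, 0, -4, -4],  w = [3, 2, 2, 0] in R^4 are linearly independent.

linearly independent

Row-reduce the matrix whose columns are u, v, w.
The reduction yields 3 nonzero rows, so the rank is 3.
Since rank = 3 (the number of vectors), the set is linearly independent.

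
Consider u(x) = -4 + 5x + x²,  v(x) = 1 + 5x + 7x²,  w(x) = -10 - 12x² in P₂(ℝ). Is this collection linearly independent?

Take coordinates with respect to the standard basis {1, x, x²}.
Row-reduce the matrix whose columns are u, v, w.
The reduction yields 2 nonzero rows, so the rank is 2.
Since rank 2 < 3, the set is linearly dependent.
Indeed 2u - 2v - w = 0.

linearly dependent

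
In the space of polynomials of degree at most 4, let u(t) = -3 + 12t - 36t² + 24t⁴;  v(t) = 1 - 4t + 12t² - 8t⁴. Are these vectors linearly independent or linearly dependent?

Write each element as a coordinate vector in ℝ⁵ using {1, t, …, t⁴}.
One vector is a scalar multiple of another, so the set is dependent.

linearly dependent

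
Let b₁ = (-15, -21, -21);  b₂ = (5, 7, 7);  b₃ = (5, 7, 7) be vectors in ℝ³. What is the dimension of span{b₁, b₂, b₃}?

Form the matrix with b₁, b₂, b₃ as columns and reduce.
There is 1 pivot column, so rank = 1.

1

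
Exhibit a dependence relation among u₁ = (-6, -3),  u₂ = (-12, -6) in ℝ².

2u₁ - u₂ = 0

Solve the homogeneous system with u₁, u₂ as columns by row-reducing the coefficient matrix.
A generator of the null space is (2, -1).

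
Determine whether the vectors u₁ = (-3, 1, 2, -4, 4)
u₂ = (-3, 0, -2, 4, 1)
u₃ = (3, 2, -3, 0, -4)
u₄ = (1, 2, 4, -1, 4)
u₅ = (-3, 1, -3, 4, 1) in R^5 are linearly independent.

linearly independent

Place the vectors as rows of a 5×5 matrix and reduce to echelon form.
The reduction yields 5 nonzero rows, so the rank is 5.
Since rank = 5 (the number of vectors), the set is linearly independent.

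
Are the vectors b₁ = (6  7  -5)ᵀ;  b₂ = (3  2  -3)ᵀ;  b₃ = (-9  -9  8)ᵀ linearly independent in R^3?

Form the 3×3 matrix with these as columns; its determinant is 0.
A zero determinant means the columns are linearly dependent.

linearly dependent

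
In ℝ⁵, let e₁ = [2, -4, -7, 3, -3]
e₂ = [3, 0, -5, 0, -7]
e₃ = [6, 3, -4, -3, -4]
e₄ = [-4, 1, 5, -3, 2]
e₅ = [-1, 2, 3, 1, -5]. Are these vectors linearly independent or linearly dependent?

Place the vectors as rows of a 5×5 matrix and reduce to echelon form.
The reduction yields 5 nonzero rows, so the rank is 5.
Since rank = 5 (the number of vectors), the set is linearly independent.

linearly independent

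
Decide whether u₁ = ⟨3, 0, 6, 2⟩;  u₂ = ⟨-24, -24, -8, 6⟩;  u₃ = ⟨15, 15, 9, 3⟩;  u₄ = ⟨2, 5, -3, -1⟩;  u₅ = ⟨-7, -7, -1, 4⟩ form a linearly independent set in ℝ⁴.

There are 5 vectors in a 4-dimensional space, so they cannot be linearly independent.

linearly dependent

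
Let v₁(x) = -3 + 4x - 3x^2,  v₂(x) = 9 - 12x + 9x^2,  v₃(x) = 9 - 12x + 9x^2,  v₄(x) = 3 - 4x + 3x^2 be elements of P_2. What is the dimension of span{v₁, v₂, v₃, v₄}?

1

Represent each element by its coordinate vector in ℝ³.
Put the 3×4 matrix [v₁|v₂|v₃|v₄] into echelon form.
There is 1 pivot column, so rank = 1.
(With 4 elements in a 3-dimensional space the rank is at most 3.)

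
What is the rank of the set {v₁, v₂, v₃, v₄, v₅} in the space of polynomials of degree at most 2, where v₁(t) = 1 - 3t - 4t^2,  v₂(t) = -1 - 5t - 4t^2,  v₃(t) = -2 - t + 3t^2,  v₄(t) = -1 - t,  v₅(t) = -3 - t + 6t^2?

Pass to coordinate vectors with respect to the basis {1, t, t^2}.
Put the 3×5 matrix [v₁|v₂|v₃|v₄|v₅] into echelon form.
Exactly 3 pivots survive; hence the rank is 3.
(With 5 elements in a 3-dimensional space the rank is at most 3.)

3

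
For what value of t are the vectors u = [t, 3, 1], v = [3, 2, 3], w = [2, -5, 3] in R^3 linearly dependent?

The set is linearly dependent precisely when det[u; v; w] = 0.
Expanding, det = 21*t - 28.
Setting this to zero gives t = 4/3.

t = 4/3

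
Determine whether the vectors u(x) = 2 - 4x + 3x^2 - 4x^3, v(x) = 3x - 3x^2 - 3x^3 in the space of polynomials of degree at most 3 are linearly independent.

Write each element as a coordinate vector in ℝ⁴ using {1, x, …, x^3}.
Row-reduce the matrix whose columns are u, v.
The reduction yields 2 nonzero rows, so the rank is 2.
Since rank = 2 (the number of vectors), the set is linearly independent.

linearly independent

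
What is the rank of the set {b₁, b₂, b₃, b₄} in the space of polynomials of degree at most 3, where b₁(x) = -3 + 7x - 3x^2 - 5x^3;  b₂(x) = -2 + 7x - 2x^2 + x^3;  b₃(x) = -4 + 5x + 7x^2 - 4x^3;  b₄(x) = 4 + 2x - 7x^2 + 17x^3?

Pass to coordinate vectors with respect to the basis {1, x, …, x^3}.
Row-reduce the 4×4 matrix with these as rows.
Exactly 3 pivots survive; hence the rank is 3.

3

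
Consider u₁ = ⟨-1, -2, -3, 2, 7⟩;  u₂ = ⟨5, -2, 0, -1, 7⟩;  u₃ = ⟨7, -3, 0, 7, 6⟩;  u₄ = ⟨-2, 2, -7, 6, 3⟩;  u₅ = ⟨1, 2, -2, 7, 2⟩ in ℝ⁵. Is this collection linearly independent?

linearly independent

Form the 5×5 matrix with these as columns; its determinant is 4905.
A nonzero determinant means the columns are linearly independent.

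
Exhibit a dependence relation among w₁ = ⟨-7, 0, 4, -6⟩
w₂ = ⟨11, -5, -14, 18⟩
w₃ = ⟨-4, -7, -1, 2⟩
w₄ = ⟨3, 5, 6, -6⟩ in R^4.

2w₁ + w₂ + w₄ = 0

Row-reduce the matrix with w₁, w₂, w₃, w₄ as columns; the null space gives the coefficients.
One solution (up to scaling) is (2, 1, 0, 1).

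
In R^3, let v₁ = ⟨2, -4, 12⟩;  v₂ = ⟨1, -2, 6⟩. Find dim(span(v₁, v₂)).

1

Form the matrix with v₁, v₂ as columns and reduce.
There is 1 pivot column, so rank = 1.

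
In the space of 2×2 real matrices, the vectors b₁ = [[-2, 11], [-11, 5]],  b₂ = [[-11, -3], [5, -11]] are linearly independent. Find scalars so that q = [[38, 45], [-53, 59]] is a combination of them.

Take coordinate vectors relative to {E₁₁, E₁₂, E₂₁, E₂₂}.
Set up the augmented matrix [b₁ | b₂ | q] and row-reduce.
Row-reducing the augmented matrix gives the unique coefficients (α₁, α₂) = (3, -4).

q = 3b₁ - 4b₂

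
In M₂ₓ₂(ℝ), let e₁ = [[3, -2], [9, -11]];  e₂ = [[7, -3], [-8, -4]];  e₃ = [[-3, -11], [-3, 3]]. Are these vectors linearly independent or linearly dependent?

linearly independent

Write each element as a coordinate vector in ℝ⁴ using {E₁₁, E₁₂, E₂₁, E₂₂}.
Place the vectors as rows of a 3×4 matrix and reduce to echelon form.
The reduction yields 3 nonzero rows, so the rank is 3.
Since rank = 3 (the number of vectors), the set is linearly independent.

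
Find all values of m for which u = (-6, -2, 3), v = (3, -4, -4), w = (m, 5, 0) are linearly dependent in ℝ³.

m = 15/4

The set is linearly dependent precisely when det[u; v; w] = 0.
The determinant works out to 20*m - 75.
Solving 20*m - 75 = 0 yields m = 15/4.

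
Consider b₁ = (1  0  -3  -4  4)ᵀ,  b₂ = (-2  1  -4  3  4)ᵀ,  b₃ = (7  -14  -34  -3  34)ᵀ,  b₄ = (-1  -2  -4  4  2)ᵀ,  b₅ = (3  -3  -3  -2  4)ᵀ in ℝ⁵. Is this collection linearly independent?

The matrix [b₁|b₂|b₃|b₄|b₅] has determinant 0.
A zero determinant means the columns are linearly dependent.
Indeed 3b₁ + b₂ - b₃ + 3b₄ + 3b₅ = 0.

linearly dependent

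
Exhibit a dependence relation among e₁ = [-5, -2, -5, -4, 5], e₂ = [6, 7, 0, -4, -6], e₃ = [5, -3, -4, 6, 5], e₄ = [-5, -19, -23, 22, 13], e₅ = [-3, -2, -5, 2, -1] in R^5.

Row-reduce the matrix with e₁, e₂, e₃, e₄, e₅ as columns; the null space gives the coefficients.
The free variable yields coefficients (0, 1, -2, 1, -3) (any nonzero multiple also works).

e₂ - 2e₃ + e₄ - 3e₅ = 0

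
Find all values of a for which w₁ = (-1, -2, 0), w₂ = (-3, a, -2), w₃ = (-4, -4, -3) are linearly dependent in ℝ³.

a = -10/3

The vectors are dependent exactly when the determinant of the matrix with rows w₁, w₂, w₃ vanishes.
Expanding, det = 3*a + 10.
This vanishes exactly when a = -10/3.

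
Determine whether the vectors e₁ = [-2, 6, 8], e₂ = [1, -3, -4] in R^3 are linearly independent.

linearly dependent

One vector is a scalar multiple of another, so the set is dependent.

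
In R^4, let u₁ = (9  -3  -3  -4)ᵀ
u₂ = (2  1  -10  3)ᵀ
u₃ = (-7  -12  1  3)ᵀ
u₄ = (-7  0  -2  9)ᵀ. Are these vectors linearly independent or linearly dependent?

Place the vectors as rows of a 4×4 matrix and reduce to echelon form.
The reduction yields 4 nonzero rows, so the rank is 4.
Since rank = 4 (the number of vectors), the set is linearly independent.

linearly independent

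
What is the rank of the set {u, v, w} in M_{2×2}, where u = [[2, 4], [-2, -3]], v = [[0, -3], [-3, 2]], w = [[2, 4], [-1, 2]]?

3

Use coordinates relative to {E₁₁, E₁₂, E₂₁, E₂₂}.
Apply Gaussian elimination to the matrix whose rows are u, v, w.
Exactly 3 pivots survive; hence the rank is 3.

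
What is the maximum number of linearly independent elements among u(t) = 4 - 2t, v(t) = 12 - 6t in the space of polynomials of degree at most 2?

1

Represent each element by its coordinate vector in ℝ³.
Apply Gaussian elimination to the matrix whose rows are u, v.
There is 1 pivot column, so rank = 1.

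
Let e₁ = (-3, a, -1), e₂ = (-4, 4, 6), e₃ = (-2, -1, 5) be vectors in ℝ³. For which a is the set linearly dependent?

a = 45/4

Dependence holds iff the 3×3 matrix [e₁ e₂ e₃] is singular.
The determinant works out to 8*a - 90.
Solving 8*a - 90 = 0 yields a = 45/4.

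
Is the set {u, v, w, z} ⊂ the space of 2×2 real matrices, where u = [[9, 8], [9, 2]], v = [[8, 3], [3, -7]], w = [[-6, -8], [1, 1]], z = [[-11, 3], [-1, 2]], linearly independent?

linearly independent

Take coordinates with respect to the standard basis {E₁₁, E₁₂, E₂₁, E₂₂}.
Row-reduce the matrix whose columns are u, v, w, z.
The reduction yields 4 nonzero rows, so the rank is 4.
Since rank = 4 (the number of vectors), the set is linearly independent.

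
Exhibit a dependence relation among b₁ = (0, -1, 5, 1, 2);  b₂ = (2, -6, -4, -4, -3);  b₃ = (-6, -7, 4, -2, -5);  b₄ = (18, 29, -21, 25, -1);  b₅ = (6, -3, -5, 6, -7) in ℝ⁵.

3b₁ + 3b₂ + 2b₃ + b₄ - 2b₅ = 0

Row-reduce the matrix with b₁, b₂, b₃, b₄, b₅ as columns; the null space gives the coefficients.
The free variable yields coefficients (3, 3, 2, 1, -2) (any nonzero multiple also works).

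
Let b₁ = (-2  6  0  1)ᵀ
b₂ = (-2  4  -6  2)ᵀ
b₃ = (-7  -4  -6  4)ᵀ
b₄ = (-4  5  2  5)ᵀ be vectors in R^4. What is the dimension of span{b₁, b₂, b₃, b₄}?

Row-reduce the 4×4 matrix with these as rows.
There are 4 pivot columns, so rank = 4.

4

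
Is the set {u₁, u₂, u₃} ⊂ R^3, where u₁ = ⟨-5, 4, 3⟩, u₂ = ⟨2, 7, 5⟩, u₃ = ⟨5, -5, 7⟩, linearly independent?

Form the 3×3 matrix with these as columns; its determinant is -461.
A nonzero determinant means the columns are linearly independent.

linearly independent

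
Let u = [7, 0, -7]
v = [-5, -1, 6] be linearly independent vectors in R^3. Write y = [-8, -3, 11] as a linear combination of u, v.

y = u + 3v

Since u, v are independent, the coefficients expressing y are uniquely determined by a linear system.
Back-substitution yields (a₁, a₂) = (1, 3).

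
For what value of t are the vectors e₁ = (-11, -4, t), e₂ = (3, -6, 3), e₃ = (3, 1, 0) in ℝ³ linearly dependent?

t = 1/7

The set is linearly dependent precisely when det[e₁; e₂; e₃] = 0.
Cofactor expansion gives det = 21*t - 3.
Solving 21*t - 3 = 0 yields t = 1/7.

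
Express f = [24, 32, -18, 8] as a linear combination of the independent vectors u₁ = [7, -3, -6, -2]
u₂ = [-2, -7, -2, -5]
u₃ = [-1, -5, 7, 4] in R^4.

f = 2u₁ - 4u₂ - 2u₃

Write f = a₁u₁ + … + a₃u₃ and equate components.
The system has the unique solution (a₁, a₂, a₃) = (2, -4, -2).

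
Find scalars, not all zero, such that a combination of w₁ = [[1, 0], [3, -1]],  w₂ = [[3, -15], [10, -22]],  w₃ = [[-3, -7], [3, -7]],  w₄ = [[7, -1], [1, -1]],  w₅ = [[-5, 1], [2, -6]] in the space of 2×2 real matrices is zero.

w₂ - 2w₃ - 2w₄ - w₅ = 0

Write each element as a vector in ℝ⁴ using {E₁₁, E₁₂, E₂₁, E₂₂}.
Set up α₁w₁ + … + α₅w₅ = 0 and solve the homogeneous system.
The free variable yields coefficients (0, 1, -2, -2, -1) (any nonzero multiple also works).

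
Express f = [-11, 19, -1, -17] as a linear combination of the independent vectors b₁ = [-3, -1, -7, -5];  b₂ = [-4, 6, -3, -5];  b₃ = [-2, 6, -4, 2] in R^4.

f = -b₁ + 4b₂ - b₃

Write f = a₁b₁ + … + a₃b₃ and equate components.
Back-substitution yields (a₁, a₂, a₃) = (-1, 4, -1).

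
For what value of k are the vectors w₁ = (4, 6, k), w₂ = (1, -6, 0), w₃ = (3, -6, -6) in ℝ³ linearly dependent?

k = -15

The vectors are dependent exactly when the determinant of the matrix with rows w₁, w₂, w₃ vanishes.
Expanding, det = 12*k + 180.
Solving 12*k + 180 = 0 yields k = -15.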